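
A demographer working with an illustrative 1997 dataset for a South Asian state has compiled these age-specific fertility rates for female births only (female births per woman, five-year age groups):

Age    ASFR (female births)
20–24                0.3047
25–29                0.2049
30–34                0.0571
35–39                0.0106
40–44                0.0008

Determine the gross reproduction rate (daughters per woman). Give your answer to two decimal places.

Sum of female ASFRs = 0.3047 + 0.2049 + 0.0571 + 0.0106 + 0.0008 = 0.5781
GRR = 5 × 0.5781 = 2.8905

2.89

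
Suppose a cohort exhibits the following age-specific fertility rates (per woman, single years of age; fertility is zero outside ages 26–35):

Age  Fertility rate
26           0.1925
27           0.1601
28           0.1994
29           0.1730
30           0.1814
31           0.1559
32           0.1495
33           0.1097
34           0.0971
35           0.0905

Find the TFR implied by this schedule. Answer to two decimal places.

Sum of ASFRs = 0.1925 + 0.1601 + 0.1994 + 0.1730 + 0.1814 + 0.1559 + 0.1495 + 0.1097 + 0.0971 + 0.0905 = 1.5091
TFR = 1.5091

1.51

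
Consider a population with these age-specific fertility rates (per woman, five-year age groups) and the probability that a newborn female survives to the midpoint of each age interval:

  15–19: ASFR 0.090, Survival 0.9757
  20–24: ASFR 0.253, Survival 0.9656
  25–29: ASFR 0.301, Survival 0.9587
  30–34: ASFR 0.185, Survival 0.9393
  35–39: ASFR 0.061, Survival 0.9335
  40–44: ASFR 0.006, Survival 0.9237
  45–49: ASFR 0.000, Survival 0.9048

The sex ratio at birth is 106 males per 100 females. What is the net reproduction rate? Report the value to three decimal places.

2.080

Proportion female at birth = 100 / (100 + 106) = 0.48544.
Per-age-group product (5 × ASFR × survival probability):
  15–19: 5 × 0.090 × 0.9757 = 0.43907
  20–24: 5 × 0.253 × 0.9656 = 1.22148
  25–29: 5 × 0.301 × 0.9587 = 1.44284
  30–34: 5 × 0.185 × 0.9393 = 0.86885
  35–39: 5 × 0.061 × 0.9335 = 0.28472
  40–44: 5 × 0.006 × 0.9237 = 0.02771
  45–49: 5 × 0.000 × 0.9048 = 0.00000
Sum = 4.28467
NRR = 0.48544 × 4.28467 = 2.07995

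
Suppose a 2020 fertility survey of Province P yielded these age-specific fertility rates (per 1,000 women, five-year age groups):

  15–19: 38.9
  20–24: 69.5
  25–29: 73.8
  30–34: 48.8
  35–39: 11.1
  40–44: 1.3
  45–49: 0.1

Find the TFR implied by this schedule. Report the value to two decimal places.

Sum of ASFRs = 38.9 + 69.5 + 73.8 + 48.8 + 11.1 + 1.3 + 0.1 = 243.5
TFR = 5 × 243.5 / 1000 = 1.2175

1.22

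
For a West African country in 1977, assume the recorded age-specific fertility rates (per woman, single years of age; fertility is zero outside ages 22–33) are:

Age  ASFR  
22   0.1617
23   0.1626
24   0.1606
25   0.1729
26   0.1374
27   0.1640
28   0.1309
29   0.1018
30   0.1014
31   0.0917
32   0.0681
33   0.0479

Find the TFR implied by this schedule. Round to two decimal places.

1.50

Sum of ASFRs = 0.1617 + 0.1626 + 0.1606 + 0.1729 + 0.1374 + 0.1640 + 0.1309 + 0.1018 + 0.1014 + 0.0917 + 0.0681 + 0.0479 = 1.5010
TFR = 1.501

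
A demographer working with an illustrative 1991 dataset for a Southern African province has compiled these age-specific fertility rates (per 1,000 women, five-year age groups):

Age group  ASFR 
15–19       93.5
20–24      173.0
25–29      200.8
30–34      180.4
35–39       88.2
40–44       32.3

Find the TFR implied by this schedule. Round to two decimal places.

Sum of ASFRs = 93.5 + 173.0 + 200.8 + 180.4 + 88.2 + 32.3 = 768.2
TFR = 5 × 768.2 / 1000 = 3.841

3.84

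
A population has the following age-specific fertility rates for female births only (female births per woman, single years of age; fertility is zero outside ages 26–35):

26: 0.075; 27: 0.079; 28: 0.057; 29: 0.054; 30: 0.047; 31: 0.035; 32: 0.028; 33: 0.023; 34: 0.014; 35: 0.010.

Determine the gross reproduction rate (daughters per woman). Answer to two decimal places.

Sum of female ASFRs = 0.075 + 0.079 + 0.057 + 0.054 + 0.047 + 0.035 + 0.028 + 0.023 + 0.014 + 0.010 = 0.422
GRR = 0.422

0.42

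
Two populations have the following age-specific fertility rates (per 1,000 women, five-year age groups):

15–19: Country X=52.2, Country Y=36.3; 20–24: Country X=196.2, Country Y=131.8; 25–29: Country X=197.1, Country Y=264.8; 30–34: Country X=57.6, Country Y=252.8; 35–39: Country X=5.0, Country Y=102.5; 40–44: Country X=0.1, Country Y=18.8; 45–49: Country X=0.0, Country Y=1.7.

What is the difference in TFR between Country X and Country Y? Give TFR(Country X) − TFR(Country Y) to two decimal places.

-1.50

Country X:
  Sum of ASFRs = 52.2 + 196.2 + 197.1 + 57.6 + 5.0 + 0.1 + 0.0 = 508.2
  TFR = 5 × 508.2 / 1000 = 2.541
Country Y:
  Sum of ASFRs = 36.3 + 131.8 + 264.8 + 252.8 + 102.5 + 18.8 + 1.7 = 808.7
  TFR = 5 × 808.7 / 1000 = 4.0435
Difference = 2.541 − 4.0435 = -1.5025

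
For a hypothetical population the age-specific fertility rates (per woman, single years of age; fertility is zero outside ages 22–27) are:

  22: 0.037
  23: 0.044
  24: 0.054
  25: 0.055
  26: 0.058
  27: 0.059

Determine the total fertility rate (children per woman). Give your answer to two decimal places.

0.31

Sum of ASFRs = 0.037 + 0.044 + 0.054 + 0.055 + 0.058 + 0.059 = 0.307
TFR = 0.307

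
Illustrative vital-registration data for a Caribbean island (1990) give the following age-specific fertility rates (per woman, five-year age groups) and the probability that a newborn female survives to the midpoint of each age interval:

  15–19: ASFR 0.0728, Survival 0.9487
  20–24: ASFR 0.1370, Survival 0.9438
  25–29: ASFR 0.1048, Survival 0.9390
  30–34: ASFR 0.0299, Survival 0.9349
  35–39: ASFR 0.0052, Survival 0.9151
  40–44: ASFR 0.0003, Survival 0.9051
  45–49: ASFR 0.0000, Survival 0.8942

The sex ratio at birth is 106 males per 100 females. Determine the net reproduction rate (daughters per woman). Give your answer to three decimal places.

0.800

Proportion female at birth = 100 / (100 + 106) = 0.48544.
Weighting each age-specific rate by interval width and survival:
  15–19: 5 × 0.0728 × 0.9487 = 0.34533
  20–24: 5 × 0.1370 × 0.9438 = 0.64650
  25–29: 5 × 0.1048 × 0.9390 = 0.49204
  30–34: 5 × 0.0299 × 0.9349 = 0.13977
  35–39: 5 × 0.0052 × 0.9151 = 0.02379
  40–44: 5 × 0.0003 × 0.9051 = 0.00136
  45–49: 5 × 0.0000 × 0.8942 = 0.00000
Sum = 1.64879
NRR = 0.48544 × 1.64879 = 0.80039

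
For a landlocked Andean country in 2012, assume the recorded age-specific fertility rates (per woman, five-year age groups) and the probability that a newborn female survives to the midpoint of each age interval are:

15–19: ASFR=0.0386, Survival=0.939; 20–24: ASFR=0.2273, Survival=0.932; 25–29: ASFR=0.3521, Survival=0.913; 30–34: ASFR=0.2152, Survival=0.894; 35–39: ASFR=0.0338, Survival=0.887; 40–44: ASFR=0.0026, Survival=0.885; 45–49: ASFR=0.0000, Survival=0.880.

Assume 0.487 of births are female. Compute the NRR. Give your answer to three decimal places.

1.934

Proportion female at birth = 0.487.
Each age group contributes 5 × ASFR × survival:
  15–19: 5 × 0.0386 × 0.939 = 0.18123
  20–24: 5 × 0.2273 × 0.932 = 1.05922
  25–29: 5 × 0.3521 × 0.913 = 1.60734
  30–34: 5 × 0.2152 × 0.894 = 0.96194
  35–39: 5 × 0.0338 × 0.887 = 0.14990
  40–44: 5 × 0.0026 × 0.885 = 0.01151
  45–49: 5 × 0.0000 × 0.880 = 0.00000
Sum = 3.97114
NRR = 0.487 × 3.97114 = 1.93395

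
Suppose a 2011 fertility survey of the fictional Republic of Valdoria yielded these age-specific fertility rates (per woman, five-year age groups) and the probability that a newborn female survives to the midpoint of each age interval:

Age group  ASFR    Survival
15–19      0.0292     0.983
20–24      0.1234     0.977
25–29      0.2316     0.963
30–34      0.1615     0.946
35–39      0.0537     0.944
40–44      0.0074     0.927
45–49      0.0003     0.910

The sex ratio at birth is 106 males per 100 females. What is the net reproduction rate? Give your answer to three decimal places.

1.415

Proportion female at birth = 100 / (100 + 106) = 0.48544.
Weighting each age-specific rate by interval width and survival:
  15–19: 5 × 0.0292 × 0.983 = 0.14352
  20–24: 5 × 0.1234 × 0.977 = 0.60281
  25–29: 5 × 0.2316 × 0.963 = 1.11515
  30–34: 5 × 0.1615 × 0.946 = 0.76390
  35–39: 5 × 0.0537 × 0.944 = 0.25346
  40–44: 5 × 0.0074 × 0.927 = 0.03430
  45–49: 5 × 0.0003 × 0.910 = 0.00137
Sum = 2.91451
NRR = 0.48544 × 2.91451 = 1.41482
With NRR above 1 the population is above replacement fertility.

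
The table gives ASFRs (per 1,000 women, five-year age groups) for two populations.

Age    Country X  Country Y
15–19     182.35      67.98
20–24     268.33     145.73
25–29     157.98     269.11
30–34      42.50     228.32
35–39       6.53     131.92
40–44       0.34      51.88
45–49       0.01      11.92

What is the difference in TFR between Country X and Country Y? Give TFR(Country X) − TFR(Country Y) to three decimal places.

Country X:
  Sum of ASFRs = 182.35 + 268.33 + 157.98 + 42.50 + 6.53 + 0.34 + 0.01 = 658.04
  TFR = 5 × 658.04 / 1000 = 3.2902
Country Y:
  Sum of ASFRs = 67.98 + 145.73 + 269.11 + 228.32 + 131.92 + 51.88 + 11.92 = 906.86
  TFR = 5 × 906.86 / 1000 = 4.5343
Difference = 3.2902 − 4.5343 = -1.2441

-1.244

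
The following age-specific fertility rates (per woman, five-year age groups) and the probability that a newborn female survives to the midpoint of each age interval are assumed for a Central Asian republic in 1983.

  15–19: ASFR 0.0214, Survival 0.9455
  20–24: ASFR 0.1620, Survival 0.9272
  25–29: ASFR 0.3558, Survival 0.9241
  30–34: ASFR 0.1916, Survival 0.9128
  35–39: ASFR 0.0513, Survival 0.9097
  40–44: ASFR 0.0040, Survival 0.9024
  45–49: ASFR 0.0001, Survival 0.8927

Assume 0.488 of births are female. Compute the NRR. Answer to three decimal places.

Proportion female at birth = 0.488.
Per-age-group product (5 × ASFR × survival probability):
  15–19: 5 × 0.0214 × 0.9455 = 0.10117
  20–24: 5 × 0.1620 × 0.9272 = 0.75103
  25–29: 5 × 0.3558 × 0.9241 = 1.64397
  30–34: 5 × 0.1916 × 0.9128 = 0.87446
  35–39: 5 × 0.0513 × 0.9097 = 0.23334
  40–44: 5 × 0.0040 × 0.9024 = 0.01805
  45–49: 5 × 0.0001 × 0.8927 = 0.00045
Sum = 3.62247
NRR = 0.488 × 3.62247 = 1.76777
NRR > 1, so each generation more than replaces itself.

1.768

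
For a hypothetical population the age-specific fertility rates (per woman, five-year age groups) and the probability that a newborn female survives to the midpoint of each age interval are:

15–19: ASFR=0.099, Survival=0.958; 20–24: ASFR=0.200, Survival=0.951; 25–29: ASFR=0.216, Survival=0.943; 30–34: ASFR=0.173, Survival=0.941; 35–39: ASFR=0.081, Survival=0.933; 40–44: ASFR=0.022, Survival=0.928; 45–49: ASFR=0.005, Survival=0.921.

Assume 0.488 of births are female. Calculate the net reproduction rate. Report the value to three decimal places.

1.835

Proportion female at birth = 0.488.
Survival-weighted fertility by age (5·fₓ·Sₓ):
  15–19: 5 × 0.099 × 0.958 = 0.47421
  20–24: 5 × 0.200 × 0.951 = 0.95100
  25–29: 5 × 0.216 × 0.943 = 1.01844
  30–34: 5 × 0.173 × 0.941 = 0.81397
  35–39: 5 × 0.081 × 0.933 = 0.37787
  40–44: 5 × 0.022 × 0.928 = 0.10208
  45–49: 5 × 0.005 × 0.921 = 0.02303
Sum = 3.76060
NRR = 0.488 × 3.76060 = 1.83517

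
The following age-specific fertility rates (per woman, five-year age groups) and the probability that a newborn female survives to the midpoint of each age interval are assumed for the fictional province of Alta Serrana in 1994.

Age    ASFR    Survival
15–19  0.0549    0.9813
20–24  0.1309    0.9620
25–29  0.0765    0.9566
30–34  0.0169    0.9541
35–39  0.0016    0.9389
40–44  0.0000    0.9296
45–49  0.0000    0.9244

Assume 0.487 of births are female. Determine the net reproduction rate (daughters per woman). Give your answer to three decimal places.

Proportion female at birth = 0.487.
Each age group contributes 5 × ASFR × survival:
  15–19: 5 × 0.0549 × 0.9813 = 0.26937
  20–24: 5 × 0.1309 × 0.9620 = 0.62963
  25–29: 5 × 0.0765 × 0.9566 = 0.36590
  30–34: 5 × 0.0169 × 0.9541 = 0.08062
  35–39: 5 × 0.0016 × 0.9389 = 0.00751
  40–44: 5 × 0.0000 × 0.9296 = 0.00000
  45–49: 5 × 0.0000 × 0.9244 = 0.00000
Sum = 1.35303
NRR = 0.487 × 1.35303 = 0.65893

0.659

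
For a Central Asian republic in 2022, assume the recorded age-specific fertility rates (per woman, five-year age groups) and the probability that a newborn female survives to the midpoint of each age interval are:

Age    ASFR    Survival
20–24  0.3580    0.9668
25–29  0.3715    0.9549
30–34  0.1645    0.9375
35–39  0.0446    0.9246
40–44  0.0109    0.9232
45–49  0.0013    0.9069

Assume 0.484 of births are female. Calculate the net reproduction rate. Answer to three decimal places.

Proportion female at birth = 0.484.
Survival-weighted fertility by age (5·fₓ·Sₓ):
  20–24: 5 × 0.3580 × 0.9668 = 1.73057
  25–29: 5 × 0.3715 × 0.9549 = 1.77373
  30–34: 5 × 0.1645 × 0.9375 = 0.77109
  35–39: 5 × 0.0446 × 0.9246 = 0.20619
  40–44: 5 × 0.0109 × 0.9232 = 0.05031
  45–49: 5 × 0.0013 × 0.9069 = 0.00589
Sum = 4.53778
NRR = 0.484 × 4.53778 = 2.19629
NRR > 1, so each generation more than replaces itself.

2.196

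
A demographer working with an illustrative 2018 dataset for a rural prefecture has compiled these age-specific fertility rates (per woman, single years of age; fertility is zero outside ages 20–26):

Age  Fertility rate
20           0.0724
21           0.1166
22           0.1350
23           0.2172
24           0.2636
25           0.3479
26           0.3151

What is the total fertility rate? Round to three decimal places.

1.468

Sum of ASFRs = 0.0724 + 0.1166 + 0.1350 + 0.2172 + 0.2636 + 0.3479 + 0.3151 = 1.4678
TFR = 1.4678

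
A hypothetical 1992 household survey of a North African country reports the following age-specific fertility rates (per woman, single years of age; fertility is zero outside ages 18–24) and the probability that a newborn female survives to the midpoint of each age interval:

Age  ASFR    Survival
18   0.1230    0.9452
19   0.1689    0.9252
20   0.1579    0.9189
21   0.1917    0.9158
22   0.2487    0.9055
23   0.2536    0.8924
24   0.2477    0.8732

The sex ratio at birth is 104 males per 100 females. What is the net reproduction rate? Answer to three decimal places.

Proportion female at birth = 100 / (100 + 104) = 0.49020.
Each age group contributes 1 × ASFR × survival:
  18: 1 × 0.1230 × 0.9452 = 0.11626
  19: 1 × 0.1689 × 0.9252 = 0.15627
  20: 1 × 0.1579 × 0.9189 = 0.14509
  21: 1 × 0.1917 × 0.9158 = 0.17556
  22: 1 × 0.2487 × 0.9055 = 0.22520
  23: 1 × 0.2536 × 0.8924 = 0.22631
  24: 1 × 0.2477 × 0.8732 = 0.21629
Sum = 1.26098
NRR = 0.49020 × 1.26098 = 0.61813
With NRR below 1 the population is below replacement fertility.

0.618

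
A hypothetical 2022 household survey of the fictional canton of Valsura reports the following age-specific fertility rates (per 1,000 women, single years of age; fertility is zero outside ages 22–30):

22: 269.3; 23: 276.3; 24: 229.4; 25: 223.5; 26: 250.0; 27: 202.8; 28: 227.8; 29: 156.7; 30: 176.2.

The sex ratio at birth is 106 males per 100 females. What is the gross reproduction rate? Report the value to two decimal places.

Proportion female at birth = 100 / (100 + 106) = 0.48544.
Sum of ASFRs = 269.3 + 276.3 + 229.4 + 223.5 + 250.0 + 202.8 + 227.8 + 156.7 + 176.2 = 2012.0
TFR = 2012.0 / 1000 = 2.012
GRR = 0.48544 × 2.012 = 0.97671

0.98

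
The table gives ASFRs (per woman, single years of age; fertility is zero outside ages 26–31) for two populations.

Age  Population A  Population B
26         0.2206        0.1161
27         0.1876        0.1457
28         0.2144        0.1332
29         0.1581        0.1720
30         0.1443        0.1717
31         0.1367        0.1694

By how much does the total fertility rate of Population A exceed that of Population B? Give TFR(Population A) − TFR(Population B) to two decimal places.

Population A:
  Sum of ASFRs = 0.2206 + 0.1876 + 0.2144 + 0.1581 + 0.1443 + 0.1367 = 1.0617
  TFR = 1.0617
Population B:
  Sum of ASFRs = 0.1161 + 0.1457 + 0.1332 + 0.1720 + 0.1717 + 0.1694 = 0.9081
  TFR = 0.9081
Difference = 1.0617 − 0.9081 = 0.1536

0.15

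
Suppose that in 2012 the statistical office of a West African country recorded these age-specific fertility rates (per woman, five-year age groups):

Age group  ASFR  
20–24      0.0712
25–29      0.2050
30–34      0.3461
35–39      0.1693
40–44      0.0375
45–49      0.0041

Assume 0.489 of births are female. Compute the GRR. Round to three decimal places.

Proportion female at birth = 0.489.
Sum of ASFRs = 0.0712 + 0.2050 + 0.3461 + 0.1693 + 0.0375 + 0.0041 = 0.8332
TFR = 5 × 0.8332 = 4.166
GRR = 0.489 × 4.166 = 2.03717

2.037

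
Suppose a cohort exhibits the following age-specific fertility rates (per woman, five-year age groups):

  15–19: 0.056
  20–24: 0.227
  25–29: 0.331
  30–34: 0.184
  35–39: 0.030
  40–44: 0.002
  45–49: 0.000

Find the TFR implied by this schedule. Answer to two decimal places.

Sum of ASFRs = 0.056 + 0.227 + 0.331 + 0.184 + 0.030 + 0.002 + 0.000 = 0.830
TFR = 5 × 0.830 = 4.15

4.15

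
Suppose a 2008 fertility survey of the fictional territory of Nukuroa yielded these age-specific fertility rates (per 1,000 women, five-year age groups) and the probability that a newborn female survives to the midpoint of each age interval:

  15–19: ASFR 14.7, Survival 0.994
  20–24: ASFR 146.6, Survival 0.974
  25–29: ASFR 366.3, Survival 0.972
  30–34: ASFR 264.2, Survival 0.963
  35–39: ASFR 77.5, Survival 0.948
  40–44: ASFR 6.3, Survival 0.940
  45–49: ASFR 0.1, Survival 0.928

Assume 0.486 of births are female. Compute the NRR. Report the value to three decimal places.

Proportion female at birth = 0.486.
Weighting each age-specific rate by interval width and survival:
  15–19: 5 × 14.7/1000 × 0.994 = 0.07306
  20–24: 5 × 146.6/1000 × 0.974 = 0.71394
  25–29: 5 × 366.3/1000 × 0.972 = 1.78022
  30–34: 5 × 264.2/1000 × 0.963 = 1.27212
  35–39: 5 × 77.5/1000 × 0.948 = 0.36735
  40–44: 5 × 6.3/1000 × 0.940 = 0.02961
  45–49: 5 × 0.1/1000 × 0.928 = 0.00046
Sum = 4.23676
NRR = 0.486 × 4.23676 = 2.05907
An NRR exceeding 1 indicates intrinsic growth under these rates.

2.059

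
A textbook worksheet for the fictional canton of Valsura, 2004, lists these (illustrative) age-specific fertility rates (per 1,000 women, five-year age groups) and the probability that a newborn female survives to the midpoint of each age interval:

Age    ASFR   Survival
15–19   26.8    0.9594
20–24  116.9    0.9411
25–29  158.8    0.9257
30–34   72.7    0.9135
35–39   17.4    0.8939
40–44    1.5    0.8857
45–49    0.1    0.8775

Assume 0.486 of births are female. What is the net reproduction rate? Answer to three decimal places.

Proportion female at birth = 0.486.
Weighting each age-specific rate by interval width and survival:
  15–19: 5 × 26.8/1000 × 0.9594 = 0.12856
  20–24: 5 × 116.9/1000 × 0.9411 = 0.55007
  25–29: 5 × 158.8/1000 × 0.9257 = 0.73501
  30–34: 5 × 72.7/1000 × 0.9135 = 0.33206
  35–39: 5 × 17.4/1000 × 0.8939 = 0.07777
  40–44: 5 × 1.5/1000 × 0.8857 = 0.00664
  45–49: 5 × 0.1/1000 × 0.8775 = 0.00044
Sum = 1.83055
NRR = 0.486 × 1.83055 = 0.88965
An NRR under 1 implies long-run decline under these rates.

0.890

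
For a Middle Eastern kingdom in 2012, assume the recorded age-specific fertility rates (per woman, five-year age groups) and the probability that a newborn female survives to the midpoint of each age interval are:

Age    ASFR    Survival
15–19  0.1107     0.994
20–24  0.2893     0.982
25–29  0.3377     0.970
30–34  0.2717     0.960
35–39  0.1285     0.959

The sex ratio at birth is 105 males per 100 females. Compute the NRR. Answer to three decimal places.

Proportion female at birth = 100 / (100 + 105) = 0.48780.
Survival-weighted fertility by age (5·fₓ·Sₓ):
  15–19: 5 × 0.1107 × 0.994 = 0.55018
  20–24: 5 × 0.2893 × 0.982 = 1.42046
  25–29: 5 × 0.3377 × 0.970 = 1.63785
  30–34: 5 × 0.2717 × 0.960 = 1.30416
  35–39: 5 × 0.1285 × 0.959 = 0.61616
Sum = 5.52881
NRR = 0.48780 × 5.52881 = 2.69695
An NRR exceeding 1 indicates intrinsic growth under these rates.

2.697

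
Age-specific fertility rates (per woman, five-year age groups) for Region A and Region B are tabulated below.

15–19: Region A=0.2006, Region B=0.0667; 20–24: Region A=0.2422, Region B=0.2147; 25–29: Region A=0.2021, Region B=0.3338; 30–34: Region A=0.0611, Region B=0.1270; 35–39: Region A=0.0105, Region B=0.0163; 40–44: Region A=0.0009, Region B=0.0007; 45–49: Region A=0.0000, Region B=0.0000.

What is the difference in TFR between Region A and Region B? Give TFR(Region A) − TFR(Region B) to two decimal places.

-0.21

Region A:
  Sum of ASFRs = 0.2006 + 0.2422 + 0.2021 + 0.0611 + 0.0105 + 0.0009 + 0.0000 = 0.7174
  TFR = 5 × 0.7174 = 3.587
Region B:
  Sum of ASFRs = 0.0667 + 0.2147 + 0.3338 + 0.1270 + 0.0163 + 0.0007 + 0.0000 = 0.7592
  TFR = 5 × 0.7592 = 3.796
Difference = 3.587 − 3.796 = -0.209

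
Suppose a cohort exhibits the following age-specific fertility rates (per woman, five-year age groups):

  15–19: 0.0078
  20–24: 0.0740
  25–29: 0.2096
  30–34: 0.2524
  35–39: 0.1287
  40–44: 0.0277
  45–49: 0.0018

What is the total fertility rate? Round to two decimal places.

Sum of ASFRs = 0.0078 + 0.0740 + 0.2096 + 0.2524 + 0.1287 + 0.0277 + 0.0018 = 0.7020
TFR = 5 × 0.7020 = 3.51

3.51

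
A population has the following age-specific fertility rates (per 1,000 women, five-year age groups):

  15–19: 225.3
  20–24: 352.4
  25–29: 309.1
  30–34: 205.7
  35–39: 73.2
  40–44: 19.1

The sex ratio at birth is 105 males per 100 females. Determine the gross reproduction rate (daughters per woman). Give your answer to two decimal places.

2.89

Proportion female at birth = 100 / (100 + 105) = 0.48780.
Sum of ASFRs = 225.3 + 352.4 + 309.1 + 205.7 + 73.2 + 19.1 = 1184.8
TFR = 5 × 1184.8 / 1000 = 5.924
GRR = 0.48780 × 5.924 = 2.88973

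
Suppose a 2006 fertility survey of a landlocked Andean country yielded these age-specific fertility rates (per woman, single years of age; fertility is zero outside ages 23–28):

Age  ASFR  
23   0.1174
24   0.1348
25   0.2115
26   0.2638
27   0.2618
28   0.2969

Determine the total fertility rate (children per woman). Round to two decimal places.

Sum of ASFRs = 0.1174 + 0.1348 + 0.2115 + 0.2638 + 0.2618 + 0.2969 = 1.2862
TFR = 1.2862

1.29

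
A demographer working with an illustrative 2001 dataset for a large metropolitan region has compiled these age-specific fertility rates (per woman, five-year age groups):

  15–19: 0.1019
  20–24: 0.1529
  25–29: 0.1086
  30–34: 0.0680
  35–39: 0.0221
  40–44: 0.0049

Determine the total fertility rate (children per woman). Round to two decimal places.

Sum of ASFRs = 0.1019 + 0.1529 + 0.1086 + 0.0680 + 0.0221 + 0.0049 = 0.4584
TFR = 5 × 0.4584 = 2.292

2.29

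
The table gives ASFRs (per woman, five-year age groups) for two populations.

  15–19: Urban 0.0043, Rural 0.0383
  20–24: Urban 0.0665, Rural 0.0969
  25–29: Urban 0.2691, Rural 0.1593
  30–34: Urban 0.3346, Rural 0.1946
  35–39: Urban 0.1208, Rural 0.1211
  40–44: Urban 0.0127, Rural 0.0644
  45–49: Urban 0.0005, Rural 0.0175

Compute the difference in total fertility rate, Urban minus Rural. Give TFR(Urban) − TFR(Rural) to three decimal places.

0.582

Urban:
  Sum of ASFRs = 0.0043 + 0.0665 + 0.2691 + 0.3346 + 0.1208 + 0.0127 + 0.0005 = 0.8085
  TFR = 5 × 0.8085 = 4.0425
Rural:
  Sum of ASFRs = 0.0383 + 0.0969 + 0.1593 + 0.1946 + 0.1211 + 0.0644 + 0.0175 = 0.6921
  TFR = 5 × 0.6921 = 3.4605
Difference = 4.0425 − 3.4605 = 0.582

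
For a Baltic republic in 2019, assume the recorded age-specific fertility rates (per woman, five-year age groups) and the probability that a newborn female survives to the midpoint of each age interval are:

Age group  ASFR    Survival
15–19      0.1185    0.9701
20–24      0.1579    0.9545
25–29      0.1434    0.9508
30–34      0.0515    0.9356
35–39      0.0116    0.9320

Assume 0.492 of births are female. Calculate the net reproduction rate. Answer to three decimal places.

Proportion female at birth = 0.492.
Each age group contributes 5 × ASFR × survival:
  15–19: 5 × 0.1185 × 0.9701 = 0.57478
  20–24: 5 × 0.1579 × 0.9545 = 0.75358
  25–29: 5 × 0.1434 × 0.9508 = 0.68172
  30–34: 5 × 0.0515 × 0.9356 = 0.24092
  35–39: 5 × 0.0116 × 0.9320 = 0.05406
Sum = 2.30506
NRR = 0.492 × 2.30506 = 1.13409

1.134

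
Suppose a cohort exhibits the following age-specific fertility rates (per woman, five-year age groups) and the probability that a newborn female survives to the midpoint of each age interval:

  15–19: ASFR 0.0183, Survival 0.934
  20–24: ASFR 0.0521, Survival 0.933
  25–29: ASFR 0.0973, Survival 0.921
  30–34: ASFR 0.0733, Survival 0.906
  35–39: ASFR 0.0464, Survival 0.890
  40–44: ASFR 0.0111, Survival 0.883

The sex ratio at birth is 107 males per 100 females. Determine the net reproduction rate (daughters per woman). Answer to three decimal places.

Proportion female at birth = 100 / (100 + 107) = 0.48309.
Weighting each age-specific rate by interval width and survival:
  15–19: 5 × 0.0183 × 0.934 = 0.08546
  20–24: 5 × 0.0521 × 0.933 = 0.24305
  25–29: 5 × 0.0973 × 0.921 = 0.44807
  30–34: 5 × 0.0733 × 0.906 = 0.33205
  35–39: 5 × 0.0464 × 0.890 = 0.20648
  40–44: 5 × 0.0111 × 0.883 = 0.04901
Sum = 1.36412
NRR = 0.48309 × 1.36412 = 0.65899
An NRR under 1 implies long-run decline under these rates.

0.659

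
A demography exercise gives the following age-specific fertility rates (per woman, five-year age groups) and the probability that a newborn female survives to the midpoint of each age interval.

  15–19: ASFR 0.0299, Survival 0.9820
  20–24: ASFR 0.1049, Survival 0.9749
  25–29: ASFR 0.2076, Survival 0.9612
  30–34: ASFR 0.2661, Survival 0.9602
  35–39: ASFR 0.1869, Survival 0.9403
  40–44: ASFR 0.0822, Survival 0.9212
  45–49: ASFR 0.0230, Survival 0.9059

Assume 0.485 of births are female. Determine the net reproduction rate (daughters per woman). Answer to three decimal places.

Proportion female at birth = 0.485.
Weighting each age-specific rate by interval width and survival:
  15–19: 5 × 0.0299 × 0.9820 = 0.14681
  20–24: 5 × 0.1049 × 0.9749 = 0.51134
  25–29: 5 × 0.2076 × 0.9612 = 0.99773
  30–34: 5 × 0.2661 × 0.9602 = 1.27755
  35–39: 5 × 0.1869 × 0.9403 = 0.87871
  40–44: 5 × 0.0822 × 0.9212 = 0.37861
  45–49: 5 × 0.0230 × 0.9059 = 0.10418
Sum = 4.29493
NRR = 0.485 × 4.29493 = 2.08304

2.083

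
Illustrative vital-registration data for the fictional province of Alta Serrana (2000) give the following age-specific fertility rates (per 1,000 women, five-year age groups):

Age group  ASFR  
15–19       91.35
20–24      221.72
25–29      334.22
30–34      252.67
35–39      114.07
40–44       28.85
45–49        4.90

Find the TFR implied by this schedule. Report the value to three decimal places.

5.239

Sum of ASFRs = 91.35 + 221.72 + 334.22 + 252.67 + 114.07 + 28.85 + 4.90 = 1047.78
TFR = 5 × 1047.78 / 1000 = 5.2389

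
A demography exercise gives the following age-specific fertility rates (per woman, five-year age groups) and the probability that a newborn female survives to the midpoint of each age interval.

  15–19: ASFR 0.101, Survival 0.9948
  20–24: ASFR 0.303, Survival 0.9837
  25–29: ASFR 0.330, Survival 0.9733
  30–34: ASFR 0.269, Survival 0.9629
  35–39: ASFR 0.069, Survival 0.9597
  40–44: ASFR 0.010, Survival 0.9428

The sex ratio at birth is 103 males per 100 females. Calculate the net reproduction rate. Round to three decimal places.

Proportion female at birth = 100 / (100 + 103) = 0.49261.
Survival-weighted fertility by age (5·fₓ·Sₓ):
  15–19: 5 × 0.101 × 0.9948 = 0.50237
  20–24: 5 × 0.303 × 0.9837 = 1.49031
  25–29: 5 × 0.330 × 0.9733 = 1.60595
  30–34: 5 × 0.269 × 0.9629 = 1.29510
  35–39: 5 × 0.069 × 0.9597 = 0.33110
  40–44: 5 × 0.010 × 0.9428 = 0.04714
Sum = 5.27197
NRR = 0.49261 × 5.27197 = 2.59703
With NRR above 1 the population is above replacement fertility.

2.597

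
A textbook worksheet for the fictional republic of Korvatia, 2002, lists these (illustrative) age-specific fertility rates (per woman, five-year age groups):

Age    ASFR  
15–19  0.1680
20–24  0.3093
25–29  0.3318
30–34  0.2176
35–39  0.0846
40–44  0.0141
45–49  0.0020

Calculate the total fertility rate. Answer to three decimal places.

Sum of ASFRs = 0.1680 + 0.3093 + 0.3318 + 0.2176 + 0.0846 + 0.0141 + 0.0020 = 1.1274
TFR = 5 × 1.1274 = 5.637

5.637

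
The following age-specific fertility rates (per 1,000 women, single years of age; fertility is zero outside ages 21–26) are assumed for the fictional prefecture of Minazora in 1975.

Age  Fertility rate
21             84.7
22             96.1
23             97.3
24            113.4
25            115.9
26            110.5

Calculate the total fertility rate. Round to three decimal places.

Sum of ASFRs = 84.7 + 96.1 + 97.3 + 113.4 + 115.9 + 110.5 = 617.9
TFR = 617.9 / 1000 = 0.6179

0.618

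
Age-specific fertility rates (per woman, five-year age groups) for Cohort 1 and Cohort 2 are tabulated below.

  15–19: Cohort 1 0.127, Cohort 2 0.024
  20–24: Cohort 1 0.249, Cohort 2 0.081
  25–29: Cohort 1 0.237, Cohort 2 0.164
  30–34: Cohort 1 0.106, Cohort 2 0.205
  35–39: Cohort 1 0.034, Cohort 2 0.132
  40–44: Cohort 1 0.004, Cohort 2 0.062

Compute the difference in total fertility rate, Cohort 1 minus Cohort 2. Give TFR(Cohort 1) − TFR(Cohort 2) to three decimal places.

0.445

Cohort 1:
  Sum of ASFRs = 0.127 + 0.249 + 0.237 + 0.106 + 0.034 + 0.004 = 0.757
  TFR = 5 × 0.757 = 3.785
Cohort 2:
  Sum of ASFRs = 0.024 + 0.081 + 0.164 + 0.205 + 0.132 + 0.062 = 0.668
  TFR = 5 × 0.668 = 3.34
Difference = 3.785 − 3.34 = 0.445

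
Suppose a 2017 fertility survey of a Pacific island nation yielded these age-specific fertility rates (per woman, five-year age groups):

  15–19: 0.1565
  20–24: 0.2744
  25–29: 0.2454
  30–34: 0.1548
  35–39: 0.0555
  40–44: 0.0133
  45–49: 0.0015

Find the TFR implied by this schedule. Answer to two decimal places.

4.51

Sum of ASFRs = 0.1565 + 0.2744 + 0.2454 + 0.1548 + 0.0555 + 0.0133 + 0.0015 = 0.9014
TFR = 5 × 0.9014 = 4.507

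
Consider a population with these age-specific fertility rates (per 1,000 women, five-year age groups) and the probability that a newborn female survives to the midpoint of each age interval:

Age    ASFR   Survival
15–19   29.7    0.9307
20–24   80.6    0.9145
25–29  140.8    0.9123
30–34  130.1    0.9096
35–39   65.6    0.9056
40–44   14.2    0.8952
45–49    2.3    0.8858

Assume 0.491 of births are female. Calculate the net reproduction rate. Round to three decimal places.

Proportion female at birth = 0.491.
Per-age-group product (5 × ASFR × survival probability):
  15–19: 5 × 29.7/1000 × 0.9307 = 0.13821
  20–24: 5 × 80.6/1000 × 0.9145 = 0.36854
  25–29: 5 × 140.8/1000 × 0.9123 = 0.64226
  30–34: 5 × 130.1/1000 × 0.9096 = 0.59169
  35–39: 5 × 65.6/1000 × 0.9056 = 0.29704
  40–44: 5 × 14.2/1000 × 0.8952 = 0.06356
  45–49: 5 × 2.3/1000 × 0.8858 = 0.01019
Sum = 2.11149
NRR = 0.491 × 2.11149 = 1.03674

1.037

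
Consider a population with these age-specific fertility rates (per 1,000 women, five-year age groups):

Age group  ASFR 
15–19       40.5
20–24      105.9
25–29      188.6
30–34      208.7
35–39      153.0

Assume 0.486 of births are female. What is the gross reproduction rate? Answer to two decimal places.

1.69

Proportion female at birth = 0.486.
Sum of ASFRs = 40.5 + 105.9 + 188.6 + 208.7 + 153.0 = 696.7
TFR = 5 × 696.7 / 1000 = 3.4835
GRR = 0.486 × 3.4835 = 1.69298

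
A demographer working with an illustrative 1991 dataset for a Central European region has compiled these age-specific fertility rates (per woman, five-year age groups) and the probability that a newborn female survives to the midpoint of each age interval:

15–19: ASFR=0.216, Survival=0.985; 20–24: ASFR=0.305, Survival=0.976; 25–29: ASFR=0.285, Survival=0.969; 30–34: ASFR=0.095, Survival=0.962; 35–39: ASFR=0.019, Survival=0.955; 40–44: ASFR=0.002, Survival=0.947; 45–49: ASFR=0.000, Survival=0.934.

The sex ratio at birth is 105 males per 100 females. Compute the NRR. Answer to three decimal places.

Proportion female at birth = 100 / (100 + 105) = 0.48780.
Weighting each age-specific rate by interval width and survival:
  15–19: 5 × 0.216 × 0.985 = 1.06380
  20–24: 5 × 0.305 × 0.976 = 1.48840
  25–29: 5 × 0.285 × 0.969 = 1.38083
  30–34: 5 × 0.095 × 0.962 = 0.45695
  35–39: 5 × 0.019 × 0.955 = 0.09073
  40–44: 5 × 0.002 × 0.947 = 0.00947
  45–49: 5 × 0.000 × 0.934 = 0.00000
Sum = 4.49018
NRR = 0.48780 × 4.49018 = 2.19031
An NRR exceeding 1 indicates intrinsic growth under these rates.

2.190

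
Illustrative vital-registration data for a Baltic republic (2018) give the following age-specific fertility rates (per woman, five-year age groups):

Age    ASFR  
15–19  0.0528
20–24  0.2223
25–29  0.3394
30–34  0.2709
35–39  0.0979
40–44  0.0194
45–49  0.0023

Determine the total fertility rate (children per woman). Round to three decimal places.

Sum of ASFRs = 0.0528 + 0.2223 + 0.3394 + 0.2709 + 0.0979 + 0.0194 + 0.0023 = 1.0050
TFR = 5 × 1.0050 = 5.025

5.025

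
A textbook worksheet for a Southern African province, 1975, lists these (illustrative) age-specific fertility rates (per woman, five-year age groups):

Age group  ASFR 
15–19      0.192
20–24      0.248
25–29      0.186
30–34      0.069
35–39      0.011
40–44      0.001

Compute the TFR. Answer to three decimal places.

Sum of ASFRs = 0.192 + 0.248 + 0.186 + 0.069 + 0.011 + 0.001 = 0.707
TFR = 5 × 0.707 = 3.535

3.535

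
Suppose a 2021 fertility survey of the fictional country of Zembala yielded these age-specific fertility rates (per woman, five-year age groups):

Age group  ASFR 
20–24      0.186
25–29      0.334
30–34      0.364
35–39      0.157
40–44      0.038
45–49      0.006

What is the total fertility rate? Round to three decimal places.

Sum of ASFRs = 0.186 + 0.334 + 0.364 + 0.157 + 0.038 + 0.006 = 1.085
TFR = 5 × 1.085 = 5.425

5.425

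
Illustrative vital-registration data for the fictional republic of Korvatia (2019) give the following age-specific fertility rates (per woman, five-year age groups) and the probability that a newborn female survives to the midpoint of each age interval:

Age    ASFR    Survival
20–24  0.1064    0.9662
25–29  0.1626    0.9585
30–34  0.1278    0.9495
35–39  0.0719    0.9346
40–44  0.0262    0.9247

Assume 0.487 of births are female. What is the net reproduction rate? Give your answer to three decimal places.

Proportion female at birth = 0.487.
Each age group contributes 5 × ASFR × survival:
  20–24: 5 × 0.1064 × 0.9662 = 0.51402
  25–29: 5 × 0.1626 × 0.9585 = 0.77926
  30–34: 5 × 0.1278 × 0.9495 = 0.60673
  35–39: 5 × 0.0719 × 0.9346 = 0.33599
  40–44: 5 × 0.0262 × 0.9247 = 0.12114
Sum = 2.35714
NRR = 0.487 × 2.35714 = 1.14793
NRR > 1, so each generation more than replaces itself.

1.148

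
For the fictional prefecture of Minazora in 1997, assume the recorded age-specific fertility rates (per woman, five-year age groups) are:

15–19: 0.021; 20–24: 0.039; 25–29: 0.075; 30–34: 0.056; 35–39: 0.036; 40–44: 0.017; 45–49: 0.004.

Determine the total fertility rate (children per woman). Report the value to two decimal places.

Sum of ASFRs = 0.021 + 0.039 + 0.075 + 0.056 + 0.036 + 0.017 + 0.004 = 0.248
TFR = 5 × 0.248 = 1.24

1.24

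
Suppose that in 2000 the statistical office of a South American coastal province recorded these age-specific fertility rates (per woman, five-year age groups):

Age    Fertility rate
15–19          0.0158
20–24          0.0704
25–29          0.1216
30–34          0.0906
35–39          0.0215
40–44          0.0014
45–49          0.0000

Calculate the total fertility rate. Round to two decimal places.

1.61

Sum of ASFRs = 0.0158 + 0.0704 + 0.1216 + 0.0906 + 0.0215 + 0.0014 + 0.0000 = 0.3213
TFR = 5 × 0.3213 = 1.6065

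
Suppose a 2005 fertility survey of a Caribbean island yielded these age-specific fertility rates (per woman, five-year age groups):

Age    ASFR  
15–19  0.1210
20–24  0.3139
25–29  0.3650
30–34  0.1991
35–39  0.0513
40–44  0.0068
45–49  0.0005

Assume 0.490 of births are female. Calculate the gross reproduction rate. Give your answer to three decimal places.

2.591

Proportion female at birth = 0.490.
Sum of ASFRs = 0.1210 + 0.3139 + 0.3650 + 0.1991 + 0.0513 + 0.0068 + 0.0005 = 1.0576
TFR = 5 × 1.0576 = 5.288
GRR = 0.490 × 5.288 = 2.59112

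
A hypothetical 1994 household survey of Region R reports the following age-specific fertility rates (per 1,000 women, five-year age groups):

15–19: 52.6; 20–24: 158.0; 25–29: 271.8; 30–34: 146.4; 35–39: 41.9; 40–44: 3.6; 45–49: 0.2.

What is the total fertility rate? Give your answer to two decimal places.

3.37

Sum of ASFRs = 52.6 + 158.0 + 271.8 + 146.4 + 41.9 + 3.6 + 0.2 = 674.5
TFR = 5 × 674.5 / 1000 = 3.3725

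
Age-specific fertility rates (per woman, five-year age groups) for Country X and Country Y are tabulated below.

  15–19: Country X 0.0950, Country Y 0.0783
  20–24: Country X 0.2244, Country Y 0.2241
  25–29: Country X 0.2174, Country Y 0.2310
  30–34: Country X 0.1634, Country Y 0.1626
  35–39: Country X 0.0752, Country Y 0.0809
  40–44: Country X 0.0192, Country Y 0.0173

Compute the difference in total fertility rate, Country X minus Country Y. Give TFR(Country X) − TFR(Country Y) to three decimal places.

0.002

Country X:
  Sum of ASFRs = 0.0950 + 0.2244 + 0.2174 + 0.1634 + 0.0752 + 0.0192 = 0.7946
  TFR = 5 × 0.7946 = 3.973
Country Y:
  Sum of ASFRs = 0.0783 + 0.2241 + 0.2310 + 0.1626 + 0.0809 + 0.0173 = 0.7942
  TFR = 5 × 0.7942 = 3.971
Difference = 3.973 − 3.971 = 0.002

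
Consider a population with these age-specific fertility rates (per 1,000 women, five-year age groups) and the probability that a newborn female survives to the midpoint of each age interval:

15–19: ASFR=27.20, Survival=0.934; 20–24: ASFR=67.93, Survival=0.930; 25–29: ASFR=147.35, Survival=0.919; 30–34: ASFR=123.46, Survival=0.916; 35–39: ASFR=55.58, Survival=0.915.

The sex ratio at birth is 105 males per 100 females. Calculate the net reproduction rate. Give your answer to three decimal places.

0.946

Proportion female at birth = 100 / (100 + 105) = 0.48780.
Survival-weighted fertility by age (5·fₓ·Sₓ):
  15–19: 5 × 27.20/1000 × 0.934 = 0.12702
  20–24: 5 × 67.93/1000 × 0.930 = 0.31587
  25–29: 5 × 147.35/1000 × 0.919 = 0.67707
  30–34: 5 × 123.46/1000 × 0.916 = 0.56545
  35–39: 5 × 55.58/1000 × 0.915 = 0.25428
Sum = 1.93969
NRR = 0.48780 × 1.93969 = 0.94618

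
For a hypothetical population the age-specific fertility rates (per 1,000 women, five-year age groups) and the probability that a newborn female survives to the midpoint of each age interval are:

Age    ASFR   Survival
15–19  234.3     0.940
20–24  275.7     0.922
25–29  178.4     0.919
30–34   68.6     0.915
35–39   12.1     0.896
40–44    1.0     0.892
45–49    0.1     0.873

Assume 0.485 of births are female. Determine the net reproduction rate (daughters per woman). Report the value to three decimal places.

Proportion female at birth = 0.485.
Each age group contributes 5 × ASFR × survival:
  15–19: 5 × 234.3/1000 × 0.940 = 1.10121
  20–24: 5 × 275.7/1000 × 0.922 = 1.27098
  25–29: 5 × 178.4/1000 × 0.919 = 0.81975
  30–34: 5 × 68.6/1000 × 0.915 = 0.31385
  35–39: 5 × 12.1/1000 × 0.896 = 0.05421
  40–44: 5 × 1.0/1000 × 0.892 = 0.00446
  45–49: 5 × 0.1/1000 × 0.873 = 0.00044
Sum = 3.56490
NRR = 0.485 × 3.56490 = 1.72898
An NRR exceeding 1 indicates intrinsic growth under these rates.

1.729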